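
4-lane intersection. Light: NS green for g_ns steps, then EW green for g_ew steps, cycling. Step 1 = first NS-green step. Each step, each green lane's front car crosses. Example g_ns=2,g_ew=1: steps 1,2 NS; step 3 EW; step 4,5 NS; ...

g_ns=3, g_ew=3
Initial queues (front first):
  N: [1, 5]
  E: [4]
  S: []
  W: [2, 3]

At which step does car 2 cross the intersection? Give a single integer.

Step 1 [NS]: N:car1-GO,E:wait,S:empty,W:wait | queues: N=1 E=1 S=0 W=2
Step 2 [NS]: N:car5-GO,E:wait,S:empty,W:wait | queues: N=0 E=1 S=0 W=2
Step 3 [NS]: N:empty,E:wait,S:empty,W:wait | queues: N=0 E=1 S=0 W=2
Step 4 [EW]: N:wait,E:car4-GO,S:wait,W:car2-GO | queues: N=0 E=0 S=0 W=1
Step 5 [EW]: N:wait,E:empty,S:wait,W:car3-GO | queues: N=0 E=0 S=0 W=0
Car 2 crosses at step 4

4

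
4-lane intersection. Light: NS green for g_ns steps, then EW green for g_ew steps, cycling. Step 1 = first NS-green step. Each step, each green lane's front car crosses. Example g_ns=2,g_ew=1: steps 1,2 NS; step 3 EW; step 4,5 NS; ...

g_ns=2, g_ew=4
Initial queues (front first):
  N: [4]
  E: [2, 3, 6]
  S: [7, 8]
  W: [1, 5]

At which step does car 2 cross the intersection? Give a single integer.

Step 1 [NS]: N:car4-GO,E:wait,S:car7-GO,W:wait | queues: N=0 E=3 S=1 W=2
Step 2 [NS]: N:empty,E:wait,S:car8-GO,W:wait | queues: N=0 E=3 S=0 W=2
Step 3 [EW]: N:wait,E:car2-GO,S:wait,W:car1-GO | queues: N=0 E=2 S=0 W=1
Step 4 [EW]: N:wait,E:car3-GO,S:wait,W:car5-GO | queues: N=0 E=1 S=0 W=0
Step 5 [EW]: N:wait,E:car6-GO,S:wait,W:empty | queues: N=0 E=0 S=0 W=0
Car 2 crosses at step 3

3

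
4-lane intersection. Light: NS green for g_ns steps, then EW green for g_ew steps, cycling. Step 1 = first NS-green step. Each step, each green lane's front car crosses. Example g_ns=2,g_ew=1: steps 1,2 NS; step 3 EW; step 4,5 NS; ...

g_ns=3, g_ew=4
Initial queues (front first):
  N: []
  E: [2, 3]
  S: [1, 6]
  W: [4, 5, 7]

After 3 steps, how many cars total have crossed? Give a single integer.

Step 1 [NS]: N:empty,E:wait,S:car1-GO,W:wait | queues: N=0 E=2 S=1 W=3
Step 2 [NS]: N:empty,E:wait,S:car6-GO,W:wait | queues: N=0 E=2 S=0 W=3
Step 3 [NS]: N:empty,E:wait,S:empty,W:wait | queues: N=0 E=2 S=0 W=3
Cars crossed by step 3: 2

Answer: 2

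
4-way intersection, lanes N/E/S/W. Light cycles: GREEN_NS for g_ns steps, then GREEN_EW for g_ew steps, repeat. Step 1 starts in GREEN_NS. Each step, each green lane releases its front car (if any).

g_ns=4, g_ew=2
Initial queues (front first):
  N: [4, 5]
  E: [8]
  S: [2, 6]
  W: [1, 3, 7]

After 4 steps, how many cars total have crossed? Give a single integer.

Step 1 [NS]: N:car4-GO,E:wait,S:car2-GO,W:wait | queues: N=1 E=1 S=1 W=3
Step 2 [NS]: N:car5-GO,E:wait,S:car6-GO,W:wait | queues: N=0 E=1 S=0 W=3
Step 3 [NS]: N:empty,E:wait,S:empty,W:wait | queues: N=0 E=1 S=0 W=3
Step 4 [NS]: N:empty,E:wait,S:empty,W:wait | queues: N=0 E=1 S=0 W=3
Cars crossed by step 4: 4

Answer: 4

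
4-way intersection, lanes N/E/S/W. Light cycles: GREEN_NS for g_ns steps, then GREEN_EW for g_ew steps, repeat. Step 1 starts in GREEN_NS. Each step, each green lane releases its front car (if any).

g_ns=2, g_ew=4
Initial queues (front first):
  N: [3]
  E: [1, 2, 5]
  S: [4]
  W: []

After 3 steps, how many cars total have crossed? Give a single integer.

Answer: 3

Derivation:
Step 1 [NS]: N:car3-GO,E:wait,S:car4-GO,W:wait | queues: N=0 E=3 S=0 W=0
Step 2 [NS]: N:empty,E:wait,S:empty,W:wait | queues: N=0 E=3 S=0 W=0
Step 3 [EW]: N:wait,E:car1-GO,S:wait,W:empty | queues: N=0 E=2 S=0 W=0
Cars crossed by step 3: 3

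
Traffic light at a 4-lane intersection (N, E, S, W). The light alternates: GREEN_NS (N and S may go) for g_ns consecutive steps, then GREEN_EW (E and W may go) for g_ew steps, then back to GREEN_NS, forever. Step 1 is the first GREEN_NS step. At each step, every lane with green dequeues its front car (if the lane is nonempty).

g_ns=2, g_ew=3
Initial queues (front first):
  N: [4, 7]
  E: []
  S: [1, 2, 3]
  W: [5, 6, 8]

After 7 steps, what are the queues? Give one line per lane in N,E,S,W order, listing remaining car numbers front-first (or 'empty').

Step 1 [NS]: N:car4-GO,E:wait,S:car1-GO,W:wait | queues: N=1 E=0 S=2 W=3
Step 2 [NS]: N:car7-GO,E:wait,S:car2-GO,W:wait | queues: N=0 E=0 S=1 W=3
Step 3 [EW]: N:wait,E:empty,S:wait,W:car5-GO | queues: N=0 E=0 S=1 W=2
Step 4 [EW]: N:wait,E:empty,S:wait,W:car6-GO | queues: N=0 E=0 S=1 W=1
Step 5 [EW]: N:wait,E:empty,S:wait,W:car8-GO | queues: N=0 E=0 S=1 W=0
Step 6 [NS]: N:empty,E:wait,S:car3-GO,W:wait | queues: N=0 E=0 S=0 W=0

N: empty
E: empty
S: empty
W: empty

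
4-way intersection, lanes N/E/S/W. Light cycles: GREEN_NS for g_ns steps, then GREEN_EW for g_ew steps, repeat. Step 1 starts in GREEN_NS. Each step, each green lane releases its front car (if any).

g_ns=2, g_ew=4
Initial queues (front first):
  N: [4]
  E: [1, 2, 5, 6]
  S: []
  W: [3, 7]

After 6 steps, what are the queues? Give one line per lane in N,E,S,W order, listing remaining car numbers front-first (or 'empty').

Step 1 [NS]: N:car4-GO,E:wait,S:empty,W:wait | queues: N=0 E=4 S=0 W=2
Step 2 [NS]: N:empty,E:wait,S:empty,W:wait | queues: N=0 E=4 S=0 W=2
Step 3 [EW]: N:wait,E:car1-GO,S:wait,W:car3-GO | queues: N=0 E=3 S=0 W=1
Step 4 [EW]: N:wait,E:car2-GO,S:wait,W:car7-GO | queues: N=0 E=2 S=0 W=0
Step 5 [EW]: N:wait,E:car5-GO,S:wait,W:empty | queues: N=0 E=1 S=0 W=0
Step 6 [EW]: N:wait,E:car6-GO,S:wait,W:empty | queues: N=0 E=0 S=0 W=0

N: empty
E: empty
S: empty
W: empty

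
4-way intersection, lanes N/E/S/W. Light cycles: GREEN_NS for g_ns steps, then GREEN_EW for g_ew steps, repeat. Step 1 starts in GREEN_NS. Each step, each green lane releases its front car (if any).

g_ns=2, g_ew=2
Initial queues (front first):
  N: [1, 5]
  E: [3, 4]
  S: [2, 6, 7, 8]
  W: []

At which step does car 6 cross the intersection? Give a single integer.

Step 1 [NS]: N:car1-GO,E:wait,S:car2-GO,W:wait | queues: N=1 E=2 S=3 W=0
Step 2 [NS]: N:car5-GO,E:wait,S:car6-GO,W:wait | queues: N=0 E=2 S=2 W=0
Step 3 [EW]: N:wait,E:car3-GO,S:wait,W:empty | queues: N=0 E=1 S=2 W=0
Step 4 [EW]: N:wait,E:car4-GO,S:wait,W:empty | queues: N=0 E=0 S=2 W=0
Step 5 [NS]: N:empty,E:wait,S:car7-GO,W:wait | queues: N=0 E=0 S=1 W=0
Step 6 [NS]: N:empty,E:wait,S:car8-GO,W:wait | queues: N=0 E=0 S=0 W=0
Car 6 crosses at step 2

2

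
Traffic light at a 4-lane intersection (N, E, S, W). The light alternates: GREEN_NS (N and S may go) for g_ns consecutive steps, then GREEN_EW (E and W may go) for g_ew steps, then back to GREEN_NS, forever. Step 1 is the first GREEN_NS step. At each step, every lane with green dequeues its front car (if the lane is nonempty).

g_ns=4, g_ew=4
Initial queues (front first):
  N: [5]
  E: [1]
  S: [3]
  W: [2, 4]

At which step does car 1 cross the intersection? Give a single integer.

Step 1 [NS]: N:car5-GO,E:wait,S:car3-GO,W:wait | queues: N=0 E=1 S=0 W=2
Step 2 [NS]: N:empty,E:wait,S:empty,W:wait | queues: N=0 E=1 S=0 W=2
Step 3 [NS]: N:empty,E:wait,S:empty,W:wait | queues: N=0 E=1 S=0 W=2
Step 4 [NS]: N:empty,E:wait,S:empty,W:wait | queues: N=0 E=1 S=0 W=2
Step 5 [EW]: N:wait,E:car1-GO,S:wait,W:car2-GO | queues: N=0 E=0 S=0 W=1
Step 6 [EW]: N:wait,E:empty,S:wait,W:car4-GO | queues: N=0 E=0 S=0 W=0
Car 1 crosses at step 5

5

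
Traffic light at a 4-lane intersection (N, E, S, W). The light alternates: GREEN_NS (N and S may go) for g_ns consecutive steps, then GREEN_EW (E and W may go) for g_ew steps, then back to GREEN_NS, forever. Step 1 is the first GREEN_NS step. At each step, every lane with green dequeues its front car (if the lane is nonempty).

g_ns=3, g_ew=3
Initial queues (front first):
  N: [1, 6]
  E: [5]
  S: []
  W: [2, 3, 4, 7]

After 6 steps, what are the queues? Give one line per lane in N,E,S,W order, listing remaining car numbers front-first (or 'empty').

Step 1 [NS]: N:car1-GO,E:wait,S:empty,W:wait | queues: N=1 E=1 S=0 W=4
Step 2 [NS]: N:car6-GO,E:wait,S:empty,W:wait | queues: N=0 E=1 S=0 W=4
Step 3 [NS]: N:empty,E:wait,S:empty,W:wait | queues: N=0 E=1 S=0 W=4
Step 4 [EW]: N:wait,E:car5-GO,S:wait,W:car2-GO | queues: N=0 E=0 S=0 W=3
Step 5 [EW]: N:wait,E:empty,S:wait,W:car3-GO | queues: N=0 E=0 S=0 W=2
Step 6 [EW]: N:wait,E:empty,S:wait,W:car4-GO | queues: N=0 E=0 S=0 W=1

N: empty
E: empty
S: empty
W: 7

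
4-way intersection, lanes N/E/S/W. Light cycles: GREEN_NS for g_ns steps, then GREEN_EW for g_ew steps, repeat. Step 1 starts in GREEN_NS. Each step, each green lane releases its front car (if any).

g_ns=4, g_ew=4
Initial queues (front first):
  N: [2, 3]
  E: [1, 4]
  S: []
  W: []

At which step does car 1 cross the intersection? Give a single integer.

Step 1 [NS]: N:car2-GO,E:wait,S:empty,W:wait | queues: N=1 E=2 S=0 W=0
Step 2 [NS]: N:car3-GO,E:wait,S:empty,W:wait | queues: N=0 E=2 S=0 W=0
Step 3 [NS]: N:empty,E:wait,S:empty,W:wait | queues: N=0 E=2 S=0 W=0
Step 4 [NS]: N:empty,E:wait,S:empty,W:wait | queues: N=0 E=2 S=0 W=0
Step 5 [EW]: N:wait,E:car1-GO,S:wait,W:empty | queues: N=0 E=1 S=0 W=0
Step 6 [EW]: N:wait,E:car4-GO,S:wait,W:empty | queues: N=0 E=0 S=0 W=0
Car 1 crosses at step 5

5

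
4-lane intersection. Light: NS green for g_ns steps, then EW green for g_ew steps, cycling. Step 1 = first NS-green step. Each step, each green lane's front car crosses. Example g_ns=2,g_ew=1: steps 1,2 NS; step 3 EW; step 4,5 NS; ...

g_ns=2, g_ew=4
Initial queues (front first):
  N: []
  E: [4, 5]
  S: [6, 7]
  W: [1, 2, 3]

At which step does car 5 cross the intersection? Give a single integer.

Step 1 [NS]: N:empty,E:wait,S:car6-GO,W:wait | queues: N=0 E=2 S=1 W=3
Step 2 [NS]: N:empty,E:wait,S:car7-GO,W:wait | queues: N=0 E=2 S=0 W=3
Step 3 [EW]: N:wait,E:car4-GO,S:wait,W:car1-GO | queues: N=0 E=1 S=0 W=2
Step 4 [EW]: N:wait,E:car5-GO,S:wait,W:car2-GO | queues: N=0 E=0 S=0 W=1
Step 5 [EW]: N:wait,E:empty,S:wait,W:car3-GO | queues: N=0 E=0 S=0 W=0
Car 5 crosses at step 4

4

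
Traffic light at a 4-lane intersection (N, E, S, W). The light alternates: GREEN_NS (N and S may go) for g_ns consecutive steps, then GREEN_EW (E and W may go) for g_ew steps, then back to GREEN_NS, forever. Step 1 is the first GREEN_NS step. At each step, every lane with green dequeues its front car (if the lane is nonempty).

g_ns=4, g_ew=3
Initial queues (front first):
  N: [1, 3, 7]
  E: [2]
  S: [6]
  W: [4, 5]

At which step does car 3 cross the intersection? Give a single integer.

Step 1 [NS]: N:car1-GO,E:wait,S:car6-GO,W:wait | queues: N=2 E=1 S=0 W=2
Step 2 [NS]: N:car3-GO,E:wait,S:empty,W:wait | queues: N=1 E=1 S=0 W=2
Step 3 [NS]: N:car7-GO,E:wait,S:empty,W:wait | queues: N=0 E=1 S=0 W=2
Step 4 [NS]: N:empty,E:wait,S:empty,W:wait | queues: N=0 E=1 S=0 W=2
Step 5 [EW]: N:wait,E:car2-GO,S:wait,W:car4-GO | queues: N=0 E=0 S=0 W=1
Step 6 [EW]: N:wait,E:empty,S:wait,W:car5-GO | queues: N=0 E=0 S=0 W=0
Car 3 crosses at step 2

2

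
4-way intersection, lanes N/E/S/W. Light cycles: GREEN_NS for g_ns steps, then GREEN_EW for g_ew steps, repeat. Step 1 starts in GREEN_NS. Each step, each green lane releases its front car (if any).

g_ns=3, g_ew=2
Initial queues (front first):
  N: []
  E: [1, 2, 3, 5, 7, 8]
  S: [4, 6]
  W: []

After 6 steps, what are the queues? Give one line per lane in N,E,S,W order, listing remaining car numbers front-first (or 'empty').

Step 1 [NS]: N:empty,E:wait,S:car4-GO,W:wait | queues: N=0 E=6 S=1 W=0
Step 2 [NS]: N:empty,E:wait,S:car6-GO,W:wait | queues: N=0 E=6 S=0 W=0
Step 3 [NS]: N:empty,E:wait,S:empty,W:wait | queues: N=0 E=6 S=0 W=0
Step 4 [EW]: N:wait,E:car1-GO,S:wait,W:empty | queues: N=0 E=5 S=0 W=0
Step 5 [EW]: N:wait,E:car2-GO,S:wait,W:empty | queues: N=0 E=4 S=0 W=0
Step 6 [NS]: N:empty,E:wait,S:empty,W:wait | queues: N=0 E=4 S=0 W=0

N: empty
E: 3 5 7 8
S: empty
W: empty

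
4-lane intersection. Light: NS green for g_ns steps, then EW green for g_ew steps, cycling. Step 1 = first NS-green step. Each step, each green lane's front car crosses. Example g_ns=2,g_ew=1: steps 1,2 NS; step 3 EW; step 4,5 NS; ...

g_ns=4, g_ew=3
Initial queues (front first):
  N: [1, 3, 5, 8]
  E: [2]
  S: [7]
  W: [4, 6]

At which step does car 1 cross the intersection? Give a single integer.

Step 1 [NS]: N:car1-GO,E:wait,S:car7-GO,W:wait | queues: N=3 E=1 S=0 W=2
Step 2 [NS]: N:car3-GO,E:wait,S:empty,W:wait | queues: N=2 E=1 S=0 W=2
Step 3 [NS]: N:car5-GO,E:wait,S:empty,W:wait | queues: N=1 E=1 S=0 W=2
Step 4 [NS]: N:car8-GO,E:wait,S:empty,W:wait | queues: N=0 E=1 S=0 W=2
Step 5 [EW]: N:wait,E:car2-GO,S:wait,W:car4-GO | queues: N=0 E=0 S=0 W=1
Step 6 [EW]: N:wait,E:empty,S:wait,W:car6-GO | queues: N=0 E=0 S=0 W=0
Car 1 crosses at step 1

1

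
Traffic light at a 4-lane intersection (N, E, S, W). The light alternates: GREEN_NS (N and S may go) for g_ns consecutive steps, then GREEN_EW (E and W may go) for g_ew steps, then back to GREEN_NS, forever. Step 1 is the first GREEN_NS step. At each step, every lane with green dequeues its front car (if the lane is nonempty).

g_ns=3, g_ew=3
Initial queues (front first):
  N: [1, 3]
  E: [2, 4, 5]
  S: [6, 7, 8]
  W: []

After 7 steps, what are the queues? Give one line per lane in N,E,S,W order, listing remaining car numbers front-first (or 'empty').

Step 1 [NS]: N:car1-GO,E:wait,S:car6-GO,W:wait | queues: N=1 E=3 S=2 W=0
Step 2 [NS]: N:car3-GO,E:wait,S:car7-GO,W:wait | queues: N=0 E=3 S=1 W=0
Step 3 [NS]: N:empty,E:wait,S:car8-GO,W:wait | queues: N=0 E=3 S=0 W=0
Step 4 [EW]: N:wait,E:car2-GO,S:wait,W:empty | queues: N=0 E=2 S=0 W=0
Step 5 [EW]: N:wait,E:car4-GO,S:wait,W:empty | queues: N=0 E=1 S=0 W=0
Step 6 [EW]: N:wait,E:car5-GO,S:wait,W:empty | queues: N=0 E=0 S=0 W=0

N: empty
E: empty
S: empty
W: empty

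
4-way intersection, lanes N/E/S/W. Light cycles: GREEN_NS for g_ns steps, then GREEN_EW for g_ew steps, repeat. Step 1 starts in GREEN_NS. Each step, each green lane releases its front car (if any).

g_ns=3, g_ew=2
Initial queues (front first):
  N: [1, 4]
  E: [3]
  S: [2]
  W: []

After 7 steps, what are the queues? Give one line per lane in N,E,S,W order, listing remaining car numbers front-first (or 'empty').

Step 1 [NS]: N:car1-GO,E:wait,S:car2-GO,W:wait | queues: N=1 E=1 S=0 W=0
Step 2 [NS]: N:car4-GO,E:wait,S:empty,W:wait | queues: N=0 E=1 S=0 W=0
Step 3 [NS]: N:empty,E:wait,S:empty,W:wait | queues: N=0 E=1 S=0 W=0
Step 4 [EW]: N:wait,E:car3-GO,S:wait,W:empty | queues: N=0 E=0 S=0 W=0

N: empty
E: empty
S: empty
W: empty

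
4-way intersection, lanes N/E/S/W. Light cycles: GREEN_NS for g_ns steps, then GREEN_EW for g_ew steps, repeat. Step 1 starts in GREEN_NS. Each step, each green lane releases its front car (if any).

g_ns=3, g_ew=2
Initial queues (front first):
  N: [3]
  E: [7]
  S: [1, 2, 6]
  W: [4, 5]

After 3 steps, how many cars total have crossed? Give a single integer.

Step 1 [NS]: N:car3-GO,E:wait,S:car1-GO,W:wait | queues: N=0 E=1 S=2 W=2
Step 2 [NS]: N:empty,E:wait,S:car2-GO,W:wait | queues: N=0 E=1 S=1 W=2
Step 3 [NS]: N:empty,E:wait,S:car6-GO,W:wait | queues: N=0 E=1 S=0 W=2
Cars crossed by step 3: 4

Answer: 4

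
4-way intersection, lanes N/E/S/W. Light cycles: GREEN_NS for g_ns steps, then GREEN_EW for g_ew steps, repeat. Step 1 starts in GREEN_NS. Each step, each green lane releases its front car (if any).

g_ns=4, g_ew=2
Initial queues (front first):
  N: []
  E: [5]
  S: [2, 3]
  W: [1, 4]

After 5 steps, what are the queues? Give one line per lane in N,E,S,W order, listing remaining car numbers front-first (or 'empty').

Step 1 [NS]: N:empty,E:wait,S:car2-GO,W:wait | queues: N=0 E=1 S=1 W=2
Step 2 [NS]: N:empty,E:wait,S:car3-GO,W:wait | queues: N=0 E=1 S=0 W=2
Step 3 [NS]: N:empty,E:wait,S:empty,W:wait | queues: N=0 E=1 S=0 W=2
Step 4 [NS]: N:empty,E:wait,S:empty,W:wait | queues: N=0 E=1 S=0 W=2
Step 5 [EW]: N:wait,E:car5-GO,S:wait,W:car1-GO | queues: N=0 E=0 S=0 W=1

N: empty
E: empty
S: empty
W: 4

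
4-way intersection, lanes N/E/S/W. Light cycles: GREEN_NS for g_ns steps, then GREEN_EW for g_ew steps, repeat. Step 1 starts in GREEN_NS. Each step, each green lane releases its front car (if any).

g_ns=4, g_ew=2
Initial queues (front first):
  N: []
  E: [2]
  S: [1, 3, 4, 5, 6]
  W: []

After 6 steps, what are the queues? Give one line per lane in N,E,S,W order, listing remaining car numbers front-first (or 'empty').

Step 1 [NS]: N:empty,E:wait,S:car1-GO,W:wait | queues: N=0 E=1 S=4 W=0
Step 2 [NS]: N:empty,E:wait,S:car3-GO,W:wait | queues: N=0 E=1 S=3 W=0
Step 3 [NS]: N:empty,E:wait,S:car4-GO,W:wait | queues: N=0 E=1 S=2 W=0
Step 4 [NS]: N:empty,E:wait,S:car5-GO,W:wait | queues: N=0 E=1 S=1 W=0
Step 5 [EW]: N:wait,E:car2-GO,S:wait,W:empty | queues: N=0 E=0 S=1 W=0
Step 6 [EW]: N:wait,E:empty,S:wait,W:empty | queues: N=0 E=0 S=1 W=0

N: empty
E: empty
S: 6
W: empty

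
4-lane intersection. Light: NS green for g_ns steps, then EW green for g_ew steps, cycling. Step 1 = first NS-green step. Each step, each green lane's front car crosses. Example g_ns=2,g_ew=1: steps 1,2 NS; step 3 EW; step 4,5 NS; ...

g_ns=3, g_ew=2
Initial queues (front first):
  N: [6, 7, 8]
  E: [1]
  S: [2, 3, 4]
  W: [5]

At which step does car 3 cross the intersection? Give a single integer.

Step 1 [NS]: N:car6-GO,E:wait,S:car2-GO,W:wait | queues: N=2 E=1 S=2 W=1
Step 2 [NS]: N:car7-GO,E:wait,S:car3-GO,W:wait | queues: N=1 E=1 S=1 W=1
Step 3 [NS]: N:car8-GO,E:wait,S:car4-GO,W:wait | queues: N=0 E=1 S=0 W=1
Step 4 [EW]: N:wait,E:car1-GO,S:wait,W:car5-GO | queues: N=0 E=0 S=0 W=0
Car 3 crosses at step 2

2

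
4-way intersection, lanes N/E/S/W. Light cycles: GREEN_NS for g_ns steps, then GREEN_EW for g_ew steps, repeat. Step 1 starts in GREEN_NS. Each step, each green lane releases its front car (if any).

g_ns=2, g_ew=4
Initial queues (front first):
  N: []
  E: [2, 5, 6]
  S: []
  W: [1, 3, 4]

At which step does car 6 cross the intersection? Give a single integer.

Step 1 [NS]: N:empty,E:wait,S:empty,W:wait | queues: N=0 E=3 S=0 W=3
Step 2 [NS]: N:empty,E:wait,S:empty,W:wait | queues: N=0 E=3 S=0 W=3
Step 3 [EW]: N:wait,E:car2-GO,S:wait,W:car1-GO | queues: N=0 E=2 S=0 W=2
Step 4 [EW]: N:wait,E:car5-GO,S:wait,W:car3-GO | queues: N=0 E=1 S=0 W=1
Step 5 [EW]: N:wait,E:car6-GO,S:wait,W:car4-GO | queues: N=0 E=0 S=0 W=0
Car 6 crosses at step 5

5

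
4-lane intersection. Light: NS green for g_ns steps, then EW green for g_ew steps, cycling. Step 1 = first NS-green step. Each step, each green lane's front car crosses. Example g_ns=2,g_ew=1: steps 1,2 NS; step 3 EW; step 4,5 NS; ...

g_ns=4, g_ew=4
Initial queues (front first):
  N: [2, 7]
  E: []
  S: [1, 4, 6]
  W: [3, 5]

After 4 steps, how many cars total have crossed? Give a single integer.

Step 1 [NS]: N:car2-GO,E:wait,S:car1-GO,W:wait | queues: N=1 E=0 S=2 W=2
Step 2 [NS]: N:car7-GO,E:wait,S:car4-GO,W:wait | queues: N=0 E=0 S=1 W=2
Step 3 [NS]: N:empty,E:wait,S:car6-GO,W:wait | queues: N=0 E=0 S=0 W=2
Step 4 [NS]: N:empty,E:wait,S:empty,W:wait | queues: N=0 E=0 S=0 W=2
Cars crossed by step 4: 5

Answer: 5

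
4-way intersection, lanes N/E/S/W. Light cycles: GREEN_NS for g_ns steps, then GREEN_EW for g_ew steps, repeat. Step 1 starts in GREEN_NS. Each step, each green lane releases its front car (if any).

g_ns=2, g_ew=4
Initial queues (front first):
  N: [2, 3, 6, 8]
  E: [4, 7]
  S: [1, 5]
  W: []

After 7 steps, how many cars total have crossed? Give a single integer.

Step 1 [NS]: N:car2-GO,E:wait,S:car1-GO,W:wait | queues: N=3 E=2 S=1 W=0
Step 2 [NS]: N:car3-GO,E:wait,S:car5-GO,W:wait | queues: N=2 E=2 S=0 W=0
Step 3 [EW]: N:wait,E:car4-GO,S:wait,W:empty | queues: N=2 E=1 S=0 W=0
Step 4 [EW]: N:wait,E:car7-GO,S:wait,W:empty | queues: N=2 E=0 S=0 W=0
Step 5 [EW]: N:wait,E:empty,S:wait,W:empty | queues: N=2 E=0 S=0 W=0
Step 6 [EW]: N:wait,E:empty,S:wait,W:empty | queues: N=2 E=0 S=0 W=0
Step 7 [NS]: N:car6-GO,E:wait,S:empty,W:wait | queues: N=1 E=0 S=0 W=0
Cars crossed by step 7: 7

Answer: 7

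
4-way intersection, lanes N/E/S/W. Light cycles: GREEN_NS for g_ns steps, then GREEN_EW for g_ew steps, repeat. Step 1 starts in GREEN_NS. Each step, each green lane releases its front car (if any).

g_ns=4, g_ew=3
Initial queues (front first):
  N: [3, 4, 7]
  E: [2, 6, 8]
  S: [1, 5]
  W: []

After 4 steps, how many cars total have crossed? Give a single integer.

Answer: 5

Derivation:
Step 1 [NS]: N:car3-GO,E:wait,S:car1-GO,W:wait | queues: N=2 E=3 S=1 W=0
Step 2 [NS]: N:car4-GO,E:wait,S:car5-GO,W:wait | queues: N=1 E=3 S=0 W=0
Step 3 [NS]: N:car7-GO,E:wait,S:empty,W:wait | queues: N=0 E=3 S=0 W=0
Step 4 [NS]: N:empty,E:wait,S:empty,W:wait | queues: N=0 E=3 S=0 W=0
Cars crossed by step 4: 5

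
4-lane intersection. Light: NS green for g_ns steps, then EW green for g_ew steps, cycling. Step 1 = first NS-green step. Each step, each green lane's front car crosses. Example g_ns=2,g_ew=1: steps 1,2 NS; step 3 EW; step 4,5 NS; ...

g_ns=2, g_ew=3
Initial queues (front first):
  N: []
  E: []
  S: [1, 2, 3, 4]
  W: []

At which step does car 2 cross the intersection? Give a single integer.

Step 1 [NS]: N:empty,E:wait,S:car1-GO,W:wait | queues: N=0 E=0 S=3 W=0
Step 2 [NS]: N:empty,E:wait,S:car2-GO,W:wait | queues: N=0 E=0 S=2 W=0
Step 3 [EW]: N:wait,E:empty,S:wait,W:empty | queues: N=0 E=0 S=2 W=0
Step 4 [EW]: N:wait,E:empty,S:wait,W:empty | queues: N=0 E=0 S=2 W=0
Step 5 [EW]: N:wait,E:empty,S:wait,W:empty | queues: N=0 E=0 S=2 W=0
Step 6 [NS]: N:empty,E:wait,S:car3-GO,W:wait | queues: N=0 E=0 S=1 W=0
Step 7 [NS]: N:empty,E:wait,S:car4-GO,W:wait | queues: N=0 E=0 S=0 W=0
Car 2 crosses at step 2

2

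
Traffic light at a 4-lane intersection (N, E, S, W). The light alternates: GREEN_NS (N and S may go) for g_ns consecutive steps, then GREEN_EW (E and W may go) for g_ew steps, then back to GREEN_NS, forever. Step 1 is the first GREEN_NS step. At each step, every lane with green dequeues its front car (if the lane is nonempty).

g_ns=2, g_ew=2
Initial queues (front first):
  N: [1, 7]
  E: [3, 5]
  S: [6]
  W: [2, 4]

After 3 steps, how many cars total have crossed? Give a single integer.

Answer: 5

Derivation:
Step 1 [NS]: N:car1-GO,E:wait,S:car6-GO,W:wait | queues: N=1 E=2 S=0 W=2
Step 2 [NS]: N:car7-GO,E:wait,S:empty,W:wait | queues: N=0 E=2 S=0 W=2
Step 3 [EW]: N:wait,E:car3-GO,S:wait,W:car2-GO | queues: N=0 E=1 S=0 W=1
Cars crossed by step 3: 5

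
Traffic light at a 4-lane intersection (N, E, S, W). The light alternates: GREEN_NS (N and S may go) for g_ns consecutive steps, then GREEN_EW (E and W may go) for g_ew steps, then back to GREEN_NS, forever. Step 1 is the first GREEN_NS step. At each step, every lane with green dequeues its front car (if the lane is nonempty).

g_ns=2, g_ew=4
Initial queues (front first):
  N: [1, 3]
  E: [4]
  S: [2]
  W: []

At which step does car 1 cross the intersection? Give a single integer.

Step 1 [NS]: N:car1-GO,E:wait,S:car2-GO,W:wait | queues: N=1 E=1 S=0 W=0
Step 2 [NS]: N:car3-GO,E:wait,S:empty,W:wait | queues: N=0 E=1 S=0 W=0
Step 3 [EW]: N:wait,E:car4-GO,S:wait,W:empty | queues: N=0 E=0 S=0 W=0
Car 1 crosses at step 1

1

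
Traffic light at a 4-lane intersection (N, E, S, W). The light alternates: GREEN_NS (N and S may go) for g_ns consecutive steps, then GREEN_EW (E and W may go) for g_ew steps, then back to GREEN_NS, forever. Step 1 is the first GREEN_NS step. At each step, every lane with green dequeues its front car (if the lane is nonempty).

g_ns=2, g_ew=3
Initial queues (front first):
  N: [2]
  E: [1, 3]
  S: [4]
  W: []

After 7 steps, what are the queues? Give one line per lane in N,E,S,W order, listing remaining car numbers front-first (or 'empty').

Step 1 [NS]: N:car2-GO,E:wait,S:car4-GO,W:wait | queues: N=0 E=2 S=0 W=0
Step 2 [NS]: N:empty,E:wait,S:empty,W:wait | queues: N=0 E=2 S=0 W=0
Step 3 [EW]: N:wait,E:car1-GO,S:wait,W:empty | queues: N=0 E=1 S=0 W=0
Step 4 [EW]: N:wait,E:car3-GO,S:wait,W:empty | queues: N=0 E=0 S=0 W=0

N: empty
E: empty
S: empty
W: empty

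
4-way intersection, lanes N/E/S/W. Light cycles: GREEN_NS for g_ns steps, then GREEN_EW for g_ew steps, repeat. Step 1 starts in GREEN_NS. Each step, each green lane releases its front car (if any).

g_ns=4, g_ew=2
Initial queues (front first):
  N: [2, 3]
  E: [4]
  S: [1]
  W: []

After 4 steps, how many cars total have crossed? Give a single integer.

Answer: 3

Derivation:
Step 1 [NS]: N:car2-GO,E:wait,S:car1-GO,W:wait | queues: N=1 E=1 S=0 W=0
Step 2 [NS]: N:car3-GO,E:wait,S:empty,W:wait | queues: N=0 E=1 S=0 W=0
Step 3 [NS]: N:empty,E:wait,S:empty,W:wait | queues: N=0 E=1 S=0 W=0
Step 4 [NS]: N:empty,E:wait,S:empty,W:wait | queues: N=0 E=1 S=0 W=0
Cars crossed by step 4: 3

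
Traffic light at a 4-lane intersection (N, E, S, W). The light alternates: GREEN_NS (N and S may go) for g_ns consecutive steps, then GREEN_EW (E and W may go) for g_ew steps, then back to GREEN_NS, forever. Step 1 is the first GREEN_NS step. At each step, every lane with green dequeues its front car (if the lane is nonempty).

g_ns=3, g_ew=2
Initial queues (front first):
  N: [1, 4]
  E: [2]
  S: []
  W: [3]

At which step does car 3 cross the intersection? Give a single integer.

Step 1 [NS]: N:car1-GO,E:wait,S:empty,W:wait | queues: N=1 E=1 S=0 W=1
Step 2 [NS]: N:car4-GO,E:wait,S:empty,W:wait | queues: N=0 E=1 S=0 W=1
Step 3 [NS]: N:empty,E:wait,S:empty,W:wait | queues: N=0 E=1 S=0 W=1
Step 4 [EW]: N:wait,E:car2-GO,S:wait,W:car3-GO | queues: N=0 E=0 S=0 W=0
Car 3 crosses at step 4

4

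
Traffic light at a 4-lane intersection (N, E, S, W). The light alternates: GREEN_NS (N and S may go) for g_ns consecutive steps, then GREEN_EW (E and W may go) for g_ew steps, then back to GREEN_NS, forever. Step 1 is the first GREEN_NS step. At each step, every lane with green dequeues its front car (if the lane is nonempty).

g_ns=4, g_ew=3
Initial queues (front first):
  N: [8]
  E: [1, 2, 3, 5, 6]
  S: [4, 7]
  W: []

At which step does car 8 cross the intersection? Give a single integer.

Step 1 [NS]: N:car8-GO,E:wait,S:car4-GO,W:wait | queues: N=0 E=5 S=1 W=0
Step 2 [NS]: N:empty,E:wait,S:car7-GO,W:wait | queues: N=0 E=5 S=0 W=0
Step 3 [NS]: N:empty,E:wait,S:empty,W:wait | queues: N=0 E=5 S=0 W=0
Step 4 [NS]: N:empty,E:wait,S:empty,W:wait | queues: N=0 E=5 S=0 W=0
Step 5 [EW]: N:wait,E:car1-GO,S:wait,W:empty | queues: N=0 E=4 S=0 W=0
Step 6 [EW]: N:wait,E:car2-GO,S:wait,W:empty | queues: N=0 E=3 S=0 W=0
Step 7 [EW]: N:wait,E:car3-GO,S:wait,W:empty | queues: N=0 E=2 S=0 W=0
Step 8 [NS]: N:empty,E:wait,S:empty,W:wait | queues: N=0 E=2 S=0 W=0
Step 9 [NS]: N:empty,E:wait,S:empty,W:wait | queues: N=0 E=2 S=0 W=0
Step 10 [NS]: N:empty,E:wait,S:empty,W:wait | queues: N=0 E=2 S=0 W=0
Step 11 [NS]: N:empty,E:wait,S:empty,W:wait | queues: N=0 E=2 S=0 W=0
Step 12 [EW]: N:wait,E:car5-GO,S:wait,W:empty | queues: N=0 E=1 S=0 W=0
Step 13 [EW]: N:wait,E:car6-GO,S:wait,W:empty | queues: N=0 E=0 S=0 W=0
Car 8 crosses at step 1

1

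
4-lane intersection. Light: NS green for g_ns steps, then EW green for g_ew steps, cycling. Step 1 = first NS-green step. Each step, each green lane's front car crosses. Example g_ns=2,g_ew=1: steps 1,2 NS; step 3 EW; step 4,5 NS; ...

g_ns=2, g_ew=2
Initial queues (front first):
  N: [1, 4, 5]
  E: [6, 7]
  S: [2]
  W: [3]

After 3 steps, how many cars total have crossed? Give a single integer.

Step 1 [NS]: N:car1-GO,E:wait,S:car2-GO,W:wait | queues: N=2 E=2 S=0 W=1
Step 2 [NS]: N:car4-GO,E:wait,S:empty,W:wait | queues: N=1 E=2 S=0 W=1
Step 3 [EW]: N:wait,E:car6-GO,S:wait,W:car3-GO | queues: N=1 E=1 S=0 W=0
Cars crossed by step 3: 5

Answer: 5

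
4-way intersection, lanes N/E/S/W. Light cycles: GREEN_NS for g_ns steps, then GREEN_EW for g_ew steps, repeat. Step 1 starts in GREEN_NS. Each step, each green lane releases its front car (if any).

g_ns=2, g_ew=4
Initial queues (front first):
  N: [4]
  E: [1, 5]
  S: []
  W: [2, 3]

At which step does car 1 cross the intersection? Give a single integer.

Step 1 [NS]: N:car4-GO,E:wait,S:empty,W:wait | queues: N=0 E=2 S=0 W=2
Step 2 [NS]: N:empty,E:wait,S:empty,W:wait | queues: N=0 E=2 S=0 W=2
Step 3 [EW]: N:wait,E:car1-GO,S:wait,W:car2-GO | queues: N=0 E=1 S=0 W=1
Step 4 [EW]: N:wait,E:car5-GO,S:wait,W:car3-GO | queues: N=0 E=0 S=0 W=0
Car 1 crosses at step 3

3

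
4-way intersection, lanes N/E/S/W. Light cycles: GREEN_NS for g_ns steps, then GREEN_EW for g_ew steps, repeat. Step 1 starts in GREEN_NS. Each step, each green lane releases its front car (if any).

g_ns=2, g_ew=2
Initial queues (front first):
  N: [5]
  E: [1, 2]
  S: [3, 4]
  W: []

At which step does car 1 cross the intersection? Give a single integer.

Step 1 [NS]: N:car5-GO,E:wait,S:car3-GO,W:wait | queues: N=0 E=2 S=1 W=0
Step 2 [NS]: N:empty,E:wait,S:car4-GO,W:wait | queues: N=0 E=2 S=0 W=0
Step 3 [EW]: N:wait,E:car1-GO,S:wait,W:empty | queues: N=0 E=1 S=0 W=0
Step 4 [EW]: N:wait,E:car2-GO,S:wait,W:empty | queues: N=0 E=0 S=0 W=0
Car 1 crosses at step 3

3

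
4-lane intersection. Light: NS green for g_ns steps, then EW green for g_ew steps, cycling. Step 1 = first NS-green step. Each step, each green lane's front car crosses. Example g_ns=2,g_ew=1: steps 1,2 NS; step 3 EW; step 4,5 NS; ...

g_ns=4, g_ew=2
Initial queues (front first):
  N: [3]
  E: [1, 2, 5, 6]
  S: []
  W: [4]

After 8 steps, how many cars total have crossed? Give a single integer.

Answer: 4

Derivation:
Step 1 [NS]: N:car3-GO,E:wait,S:empty,W:wait | queues: N=0 E=4 S=0 W=1
Step 2 [NS]: N:empty,E:wait,S:empty,W:wait | queues: N=0 E=4 S=0 W=1
Step 3 [NS]: N:empty,E:wait,S:empty,W:wait | queues: N=0 E=4 S=0 W=1
Step 4 [NS]: N:empty,E:wait,S:empty,W:wait | queues: N=0 E=4 S=0 W=1
Step 5 [EW]: N:wait,E:car1-GO,S:wait,W:car4-GO | queues: N=0 E=3 S=0 W=0
Step 6 [EW]: N:wait,E:car2-GO,S:wait,W:empty | queues: N=0 E=2 S=0 W=0
Step 7 [NS]: N:empty,E:wait,S:empty,W:wait | queues: N=0 E=2 S=0 W=0
Step 8 [NS]: N:empty,E:wait,S:empty,W:wait | queues: N=0 E=2 S=0 W=0
Cars crossed by step 8: 4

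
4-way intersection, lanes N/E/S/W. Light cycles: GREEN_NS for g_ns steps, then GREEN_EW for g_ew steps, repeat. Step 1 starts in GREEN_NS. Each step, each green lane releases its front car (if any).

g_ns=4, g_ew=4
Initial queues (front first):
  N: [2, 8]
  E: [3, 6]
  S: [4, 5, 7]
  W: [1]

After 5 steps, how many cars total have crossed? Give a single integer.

Answer: 7

Derivation:
Step 1 [NS]: N:car2-GO,E:wait,S:car4-GO,W:wait | queues: N=1 E=2 S=2 W=1
Step 2 [NS]: N:car8-GO,E:wait,S:car5-GO,W:wait | queues: N=0 E=2 S=1 W=1
Step 3 [NS]: N:empty,E:wait,S:car7-GO,W:wait | queues: N=0 E=2 S=0 W=1
Step 4 [NS]: N:empty,E:wait,S:empty,W:wait | queues: N=0 E=2 S=0 W=1
Step 5 [EW]: N:wait,E:car3-GO,S:wait,W:car1-GO | queues: N=0 E=1 S=0 W=0
Cars crossed by step 5: 7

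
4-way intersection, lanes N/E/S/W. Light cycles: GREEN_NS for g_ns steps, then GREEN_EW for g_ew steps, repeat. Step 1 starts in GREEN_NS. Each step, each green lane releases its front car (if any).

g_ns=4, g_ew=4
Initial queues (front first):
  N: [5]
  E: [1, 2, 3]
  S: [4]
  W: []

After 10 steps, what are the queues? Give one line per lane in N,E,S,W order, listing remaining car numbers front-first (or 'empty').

Step 1 [NS]: N:car5-GO,E:wait,S:car4-GO,W:wait | queues: N=0 E=3 S=0 W=0
Step 2 [NS]: N:empty,E:wait,S:empty,W:wait | queues: N=0 E=3 S=0 W=0
Step 3 [NS]: N:empty,E:wait,S:empty,W:wait | queues: N=0 E=3 S=0 W=0
Step 4 [NS]: N:empty,E:wait,S:empty,W:wait | queues: N=0 E=3 S=0 W=0
Step 5 [EW]: N:wait,E:car1-GO,S:wait,W:empty | queues: N=0 E=2 S=0 W=0
Step 6 [EW]: N:wait,E:car2-GO,S:wait,W:empty | queues: N=0 E=1 S=0 W=0
Step 7 [EW]: N:wait,E:car3-GO,S:wait,W:empty | queues: N=0 E=0 S=0 W=0

N: empty
E: empty
S: empty
W: empty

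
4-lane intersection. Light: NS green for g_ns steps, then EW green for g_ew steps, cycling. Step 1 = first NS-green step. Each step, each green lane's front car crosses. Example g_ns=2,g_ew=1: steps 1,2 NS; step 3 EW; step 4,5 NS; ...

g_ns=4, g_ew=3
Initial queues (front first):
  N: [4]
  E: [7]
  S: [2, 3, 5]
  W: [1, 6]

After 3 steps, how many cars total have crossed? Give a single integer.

Step 1 [NS]: N:car4-GO,E:wait,S:car2-GO,W:wait | queues: N=0 E=1 S=2 W=2
Step 2 [NS]: N:empty,E:wait,S:car3-GO,W:wait | queues: N=0 E=1 S=1 W=2
Step 3 [NS]: N:empty,E:wait,S:car5-GO,W:wait | queues: N=0 E=1 S=0 W=2
Cars crossed by step 3: 4

Answer: 4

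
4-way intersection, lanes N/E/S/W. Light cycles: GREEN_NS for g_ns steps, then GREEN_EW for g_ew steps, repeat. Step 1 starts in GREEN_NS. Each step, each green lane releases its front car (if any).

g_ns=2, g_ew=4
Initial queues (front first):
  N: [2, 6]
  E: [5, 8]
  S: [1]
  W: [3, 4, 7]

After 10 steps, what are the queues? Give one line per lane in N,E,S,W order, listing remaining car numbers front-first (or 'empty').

Step 1 [NS]: N:car2-GO,E:wait,S:car1-GO,W:wait | queues: N=1 E=2 S=0 W=3
Step 2 [NS]: N:car6-GO,E:wait,S:empty,W:wait | queues: N=0 E=2 S=0 W=3
Step 3 [EW]: N:wait,E:car5-GO,S:wait,W:car3-GO | queues: N=0 E=1 S=0 W=2
Step 4 [EW]: N:wait,E:car8-GO,S:wait,W:car4-GO | queues: N=0 E=0 S=0 W=1
Step 5 [EW]: N:wait,E:empty,S:wait,W:car7-GO | queues: N=0 E=0 S=0 W=0

N: empty
E: empty
S: empty
W: empty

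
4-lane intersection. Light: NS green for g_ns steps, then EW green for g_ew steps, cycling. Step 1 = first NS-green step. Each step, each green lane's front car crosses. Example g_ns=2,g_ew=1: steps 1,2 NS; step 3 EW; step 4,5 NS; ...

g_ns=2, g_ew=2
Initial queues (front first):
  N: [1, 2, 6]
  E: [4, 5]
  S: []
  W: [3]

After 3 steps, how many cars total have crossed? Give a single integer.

Answer: 4

Derivation:
Step 1 [NS]: N:car1-GO,E:wait,S:empty,W:wait | queues: N=2 E=2 S=0 W=1
Step 2 [NS]: N:car2-GO,E:wait,S:empty,W:wait | queues: N=1 E=2 S=0 W=1
Step 3 [EW]: N:wait,E:car4-GO,S:wait,W:car3-GO | queues: N=1 E=1 S=0 W=0
Cars crossed by step 3: 4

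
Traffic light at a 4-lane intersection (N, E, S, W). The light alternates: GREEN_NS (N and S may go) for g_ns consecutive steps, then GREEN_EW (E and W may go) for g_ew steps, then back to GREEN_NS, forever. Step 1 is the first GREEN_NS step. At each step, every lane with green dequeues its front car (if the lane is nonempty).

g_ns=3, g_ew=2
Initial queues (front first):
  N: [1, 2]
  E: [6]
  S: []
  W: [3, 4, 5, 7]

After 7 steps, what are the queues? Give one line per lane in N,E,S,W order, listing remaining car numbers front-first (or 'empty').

Step 1 [NS]: N:car1-GO,E:wait,S:empty,W:wait | queues: N=1 E=1 S=0 W=4
Step 2 [NS]: N:car2-GO,E:wait,S:empty,W:wait | queues: N=0 E=1 S=0 W=4
Step 3 [NS]: N:empty,E:wait,S:empty,W:wait | queues: N=0 E=1 S=0 W=4
Step 4 [EW]: N:wait,E:car6-GO,S:wait,W:car3-GO | queues: N=0 E=0 S=0 W=3
Step 5 [EW]: N:wait,E:empty,S:wait,W:car4-GO | queues: N=0 E=0 S=0 W=2
Step 6 [NS]: N:empty,E:wait,S:empty,W:wait | queues: N=0 E=0 S=0 W=2
Step 7 [NS]: N:empty,E:wait,S:empty,W:wait | queues: N=0 E=0 S=0 W=2

N: empty
E: empty
S: empty
W: 5 7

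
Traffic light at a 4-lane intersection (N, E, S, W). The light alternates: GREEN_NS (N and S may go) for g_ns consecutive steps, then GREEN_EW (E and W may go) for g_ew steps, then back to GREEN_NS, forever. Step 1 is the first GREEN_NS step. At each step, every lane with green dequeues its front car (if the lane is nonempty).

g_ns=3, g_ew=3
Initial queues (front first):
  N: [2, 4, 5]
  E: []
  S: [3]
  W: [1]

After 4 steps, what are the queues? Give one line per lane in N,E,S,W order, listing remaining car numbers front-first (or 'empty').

Step 1 [NS]: N:car2-GO,E:wait,S:car3-GO,W:wait | queues: N=2 E=0 S=0 W=1
Step 2 [NS]: N:car4-GO,E:wait,S:empty,W:wait | queues: N=1 E=0 S=0 W=1
Step 3 [NS]: N:car5-GO,E:wait,S:empty,W:wait | queues: N=0 E=0 S=0 W=1
Step 4 [EW]: N:wait,E:empty,S:wait,W:car1-GO | queues: N=0 E=0 S=0 W=0

N: empty
E: empty
S: empty
W: empty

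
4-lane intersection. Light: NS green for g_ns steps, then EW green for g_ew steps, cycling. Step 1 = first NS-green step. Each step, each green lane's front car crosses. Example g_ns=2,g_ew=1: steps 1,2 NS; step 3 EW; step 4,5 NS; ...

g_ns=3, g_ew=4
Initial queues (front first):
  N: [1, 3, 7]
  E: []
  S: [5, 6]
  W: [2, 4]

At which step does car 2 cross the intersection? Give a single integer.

Step 1 [NS]: N:car1-GO,E:wait,S:car5-GO,W:wait | queues: N=2 E=0 S=1 W=2
Step 2 [NS]: N:car3-GO,E:wait,S:car6-GO,W:wait | queues: N=1 E=0 S=0 W=2
Step 3 [NS]: N:car7-GO,E:wait,S:empty,W:wait | queues: N=0 E=0 S=0 W=2
Step 4 [EW]: N:wait,E:empty,S:wait,W:car2-GO | queues: N=0 E=0 S=0 W=1
Step 5 [EW]: N:wait,E:empty,S:wait,W:car4-GO | queues: N=0 E=0 S=0 W=0
Car 2 crosses at step 4

4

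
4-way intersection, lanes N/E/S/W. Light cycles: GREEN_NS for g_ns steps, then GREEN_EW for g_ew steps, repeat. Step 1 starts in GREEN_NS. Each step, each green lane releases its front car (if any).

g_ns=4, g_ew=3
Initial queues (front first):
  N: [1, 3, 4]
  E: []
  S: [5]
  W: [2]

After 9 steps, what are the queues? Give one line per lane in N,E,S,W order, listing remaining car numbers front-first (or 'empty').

Step 1 [NS]: N:car1-GO,E:wait,S:car5-GO,W:wait | queues: N=2 E=0 S=0 W=1
Step 2 [NS]: N:car3-GO,E:wait,S:empty,W:wait | queues: N=1 E=0 S=0 W=1
Step 3 [NS]: N:car4-GO,E:wait,S:empty,W:wait | queues: N=0 E=0 S=0 W=1
Step 4 [NS]: N:empty,E:wait,S:empty,W:wait | queues: N=0 E=0 S=0 W=1
Step 5 [EW]: N:wait,E:empty,S:wait,W:car2-GO | queues: N=0 E=0 S=0 W=0

N: empty
E: empty
S: empty
W: empty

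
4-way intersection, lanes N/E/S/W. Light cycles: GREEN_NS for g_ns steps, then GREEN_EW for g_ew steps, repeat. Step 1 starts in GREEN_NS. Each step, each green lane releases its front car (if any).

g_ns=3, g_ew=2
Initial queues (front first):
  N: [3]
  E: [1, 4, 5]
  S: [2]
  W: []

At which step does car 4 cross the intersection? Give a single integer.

Step 1 [NS]: N:car3-GO,E:wait,S:car2-GO,W:wait | queues: N=0 E=3 S=0 W=0
Step 2 [NS]: N:empty,E:wait,S:empty,W:wait | queues: N=0 E=3 S=0 W=0
Step 3 [NS]: N:empty,E:wait,S:empty,W:wait | queues: N=0 E=3 S=0 W=0
Step 4 [EW]: N:wait,E:car1-GO,S:wait,W:empty | queues: N=0 E=2 S=0 W=0
Step 5 [EW]: N:wait,E:car4-GO,S:wait,W:empty | queues: N=0 E=1 S=0 W=0
Step 6 [NS]: N:empty,E:wait,S:empty,W:wait | queues: N=0 E=1 S=0 W=0
Step 7 [NS]: N:empty,E:wait,S:empty,W:wait | queues: N=0 E=1 S=0 W=0
Step 8 [NS]: N:empty,E:wait,S:empty,W:wait | queues: N=0 E=1 S=0 W=0
Step 9 [EW]: N:wait,E:car5-GO,S:wait,W:empty | queues: N=0 E=0 S=0 W=0
Car 4 crosses at step 5

5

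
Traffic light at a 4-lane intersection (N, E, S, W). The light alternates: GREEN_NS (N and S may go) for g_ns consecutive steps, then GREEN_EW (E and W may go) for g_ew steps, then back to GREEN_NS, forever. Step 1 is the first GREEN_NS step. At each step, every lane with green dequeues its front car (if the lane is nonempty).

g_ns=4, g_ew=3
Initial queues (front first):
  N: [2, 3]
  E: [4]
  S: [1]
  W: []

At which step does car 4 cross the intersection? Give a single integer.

Step 1 [NS]: N:car2-GO,E:wait,S:car1-GO,W:wait | queues: N=1 E=1 S=0 W=0
Step 2 [NS]: N:car3-GO,E:wait,S:empty,W:wait | queues: N=0 E=1 S=0 W=0
Step 3 [NS]: N:empty,E:wait,S:empty,W:wait | queues: N=0 E=1 S=0 W=0
Step 4 [NS]: N:empty,E:wait,S:empty,W:wait | queues: N=0 E=1 S=0 W=0
Step 5 [EW]: N:wait,E:car4-GO,S:wait,W:empty | queues: N=0 E=0 S=0 W=0
Car 4 crosses at step 5

5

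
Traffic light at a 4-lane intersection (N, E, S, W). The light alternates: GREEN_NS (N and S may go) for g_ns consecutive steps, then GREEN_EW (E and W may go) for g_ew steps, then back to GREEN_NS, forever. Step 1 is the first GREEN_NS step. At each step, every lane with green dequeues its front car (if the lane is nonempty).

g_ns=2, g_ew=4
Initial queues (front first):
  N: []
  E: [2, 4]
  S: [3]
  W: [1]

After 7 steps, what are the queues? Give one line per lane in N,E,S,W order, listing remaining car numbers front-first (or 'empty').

Step 1 [NS]: N:empty,E:wait,S:car3-GO,W:wait | queues: N=0 E=2 S=0 W=1
Step 2 [NS]: N:empty,E:wait,S:empty,W:wait | queues: N=0 E=2 S=0 W=1
Step 3 [EW]: N:wait,E:car2-GO,S:wait,W:car1-GO | queues: N=0 E=1 S=0 W=0
Step 4 [EW]: N:wait,E:car4-GO,S:wait,W:empty | queues: N=0 E=0 S=0 W=0

N: empty
E: empty
S: empty
W: empty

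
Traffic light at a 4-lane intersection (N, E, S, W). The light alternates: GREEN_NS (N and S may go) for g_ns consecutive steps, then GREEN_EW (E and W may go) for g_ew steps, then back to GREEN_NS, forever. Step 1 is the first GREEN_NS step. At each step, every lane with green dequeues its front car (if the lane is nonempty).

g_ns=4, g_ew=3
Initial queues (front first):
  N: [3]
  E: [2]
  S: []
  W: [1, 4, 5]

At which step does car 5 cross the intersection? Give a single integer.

Step 1 [NS]: N:car3-GO,E:wait,S:empty,W:wait | queues: N=0 E=1 S=0 W=3
Step 2 [NS]: N:empty,E:wait,S:empty,W:wait | queues: N=0 E=1 S=0 W=3
Step 3 [NS]: N:empty,E:wait,S:empty,W:wait | queues: N=0 E=1 S=0 W=3
Step 4 [NS]: N:empty,E:wait,S:empty,W:wait | queues: N=0 E=1 S=0 W=3
Step 5 [EW]: N:wait,E:car2-GO,S:wait,W:car1-GO | queues: N=0 E=0 S=0 W=2
Step 6 [EW]: N:wait,E:empty,S:wait,W:car4-GO | queues: N=0 E=0 S=0 W=1
Step 7 [EW]: N:wait,E:empty,S:wait,W:car5-GO | queues: N=0 E=0 S=0 W=0
Car 5 crosses at step 7

7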